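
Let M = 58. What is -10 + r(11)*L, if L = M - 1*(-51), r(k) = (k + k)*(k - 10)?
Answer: 2388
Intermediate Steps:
r(k) = 2*k*(-10 + k) (r(k) = (2*k)*(-10 + k) = 2*k*(-10 + k))
L = 109 (L = 58 - 1*(-51) = 58 + 51 = 109)
-10 + r(11)*L = -10 + (2*11*(-10 + 11))*109 = -10 + (2*11*1)*109 = -10 + 22*109 = -10 + 2398 = 2388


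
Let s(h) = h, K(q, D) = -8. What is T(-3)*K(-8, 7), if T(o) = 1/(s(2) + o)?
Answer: 8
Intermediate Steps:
T(o) = 1/(2 + o)
T(-3)*K(-8, 7) = -8/(2 - 3) = -8/(-1) = -1*(-8) = 8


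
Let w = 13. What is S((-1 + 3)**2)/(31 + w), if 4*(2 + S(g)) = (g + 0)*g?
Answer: 1/22 ≈ 0.045455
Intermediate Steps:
S(g) = -2 + g**2/4 (S(g) = -2 + ((g + 0)*g)/4 = -2 + (g*g)/4 = -2 + g**2/4)
S((-1 + 3)**2)/(31 + w) = (-2 + ((-1 + 3)**2)**2/4)/(31 + 13) = (-2 + (2**2)**2/4)/44 = (-2 + (1/4)*4**2)*(1/44) = (-2 + (1/4)*16)*(1/44) = (-2 + 4)*(1/44) = 2*(1/44) = 1/22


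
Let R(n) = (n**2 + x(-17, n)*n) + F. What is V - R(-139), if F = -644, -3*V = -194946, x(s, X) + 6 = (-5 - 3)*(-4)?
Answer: 49919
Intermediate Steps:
x(s, X) = 26 (x(s, X) = -6 + (-5 - 3)*(-4) = -6 - 8*(-4) = -6 + 32 = 26)
V = 64982 (V = -1/3*(-194946) = 64982)
R(n) = -644 + n**2 + 26*n (R(n) = (n**2 + 26*n) - 644 = -644 + n**2 + 26*n)
V - R(-139) = 64982 - (-644 + (-139)**2 + 26*(-139)) = 64982 - (-644 + 19321 - 3614) = 64982 - 1*15063 = 64982 - 15063 = 49919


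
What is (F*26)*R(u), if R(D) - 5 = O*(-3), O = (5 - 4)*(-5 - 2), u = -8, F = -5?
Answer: -3380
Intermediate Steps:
O = -7 (O = 1*(-7) = -7)
R(D) = 26 (R(D) = 5 - 7*(-3) = 5 + 21 = 26)
(F*26)*R(u) = -5*26*26 = -130*26 = -3380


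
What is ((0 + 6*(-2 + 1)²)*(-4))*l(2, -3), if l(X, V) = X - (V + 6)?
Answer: 24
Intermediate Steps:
l(X, V) = -6 + X - V (l(X, V) = X - (6 + V) = X + (-6 - V) = -6 + X - V)
((0 + 6*(-2 + 1)²)*(-4))*l(2, -3) = ((0 + 6*(-2 + 1)²)*(-4))*(-6 + 2 - 1*(-3)) = ((0 + 6*(-1)²)*(-4))*(-6 + 2 + 3) = ((0 + 6*1)*(-4))*(-1) = ((0 + 6)*(-4))*(-1) = (6*(-4))*(-1) = -24*(-1) = 24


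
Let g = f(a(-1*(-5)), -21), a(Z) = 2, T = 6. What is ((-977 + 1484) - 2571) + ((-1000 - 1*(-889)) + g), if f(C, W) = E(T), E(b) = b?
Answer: -2169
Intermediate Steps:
f(C, W) = 6
g = 6
((-977 + 1484) - 2571) + ((-1000 - 1*(-889)) + g) = ((-977 + 1484) - 2571) + ((-1000 - 1*(-889)) + 6) = (507 - 2571) + ((-1000 + 889) + 6) = -2064 + (-111 + 6) = -2064 - 105 = -2169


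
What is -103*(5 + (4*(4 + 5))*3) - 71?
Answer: -11710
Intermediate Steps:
-103*(5 + (4*(4 + 5))*3) - 71 = -103*(5 + (4*9)*3) - 71 = -103*(5 + 36*3) - 71 = -103*(5 + 108) - 71 = -103*113 - 71 = -11639 - 71 = -11710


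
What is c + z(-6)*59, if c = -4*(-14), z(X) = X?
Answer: -298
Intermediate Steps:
c = 56
c + z(-6)*59 = 56 - 6*59 = 56 - 354 = -298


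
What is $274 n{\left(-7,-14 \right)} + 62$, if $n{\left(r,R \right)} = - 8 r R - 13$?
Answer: $-218316$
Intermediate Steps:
$n{\left(r,R \right)} = -13 - 8 R r$ ($n{\left(r,R \right)} = - 8 R r - 13 = -13 - 8 R r$)
$274 n{\left(-7,-14 \right)} + 62 = 274 \left(-13 - \left(-112\right) \left(-7\right)\right) + 62 = 274 \left(-13 - 784\right) + 62 = 274 \left(-797\right) + 62 = -218378 + 62 = -218316$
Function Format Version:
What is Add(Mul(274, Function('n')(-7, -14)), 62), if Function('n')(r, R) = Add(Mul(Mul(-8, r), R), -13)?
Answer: -218316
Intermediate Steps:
Function('n')(r, R) = Add(-13, Mul(-8, R, r)) (Function('n')(r, R) = Add(Mul(-8, R, r), -13) = Add(-13, Mul(-8, R, r)))
Add(Mul(274, Function('n')(-7, -14)), 62) = Add(Mul(274, Add(-13, Mul(-8, -14, -7))), 62) = Add(Mul(274, Add(-13, -784)), 62) = Add(Mul(274, -797), 62) = Add(-218378, 62) = -218316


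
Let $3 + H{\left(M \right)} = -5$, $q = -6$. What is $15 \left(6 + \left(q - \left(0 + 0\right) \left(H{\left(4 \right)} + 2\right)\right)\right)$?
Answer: $0$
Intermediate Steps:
$H{\left(M \right)} = -8$ ($H{\left(M \right)} = -3 - 5 = -8$)
$15 \left(6 + \left(q - \left(0 + 0\right) \left(H{\left(4 \right)} + 2\right)\right)\right) = 15 \left(6 - \left(6 + \left(0 + 0\right) \left(-8 + 2\right)\right)\right) = 15 \left(6 - \left(6 + 0 \left(-6\right)\right)\right) = 15 \left(6 - 6\right) = 15 \cdot 0 = 0$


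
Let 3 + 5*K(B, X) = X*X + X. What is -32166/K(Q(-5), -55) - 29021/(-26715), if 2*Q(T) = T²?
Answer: -1403489381/26421135 ≈ -53.120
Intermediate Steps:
Q(T) = T²/2
K(B, X) = -⅗ + X/5 + X²/5 (K(B, X) = -⅗ + (X*X + X)/5 = -⅗ + (X² + X)/5 = -⅗ + (X + X²)/5 = -⅗ + (X/5 + X²/5) = -⅗ + X/5 + X²/5)
-32166/K(Q(-5), -55) - 29021/(-26715) = -32166/(-⅗ + (⅕)*(-55) + (⅕)*(-55)²) - 29021/(-26715) = -32166/(-⅗ - 11 + (⅕)*3025) - 29021*(-1/26715) = -32166/(-⅗ - 11 + 605) + 29021/26715 = -32166/2967/5 + 29021/26715 = -32166*5/2967 + 29021/26715 = -53610/989 + 29021/26715 = -1403489381/26421135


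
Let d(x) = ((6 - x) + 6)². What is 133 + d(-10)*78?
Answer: 37885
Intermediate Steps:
d(x) = (12 - x)²
133 + d(-10)*78 = 133 + (-12 - 10)²*78 = 133 + (-22)²*78 = 133 + 484*78 = 133 + 37752 = 37885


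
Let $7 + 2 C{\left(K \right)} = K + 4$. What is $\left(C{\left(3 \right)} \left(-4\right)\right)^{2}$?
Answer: $0$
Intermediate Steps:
$C{\left(K \right)} = - \frac{3}{2} + \frac{K}{2}$ ($C{\left(K \right)} = - \frac{7}{2} + \frac{K + 4}{2} = - \frac{7}{2} + \frac{4 + K}{2} = - \frac{7}{2} + \left(2 + \frac{K}{2}\right) = - \frac{3}{2} + \frac{K}{2}$)
$\left(C{\left(3 \right)} \left(-4\right)\right)^{2} = \left(\left(- \frac{3}{2} + \frac{1}{2} \cdot 3\right) \left(-4\right)\right)^{2} = \left(\left(- \frac{3}{2} + \frac{3}{2}\right) \left(-4\right)\right)^{2} = \left(0 \left(-4\right)\right)^{2} = 0^{2} = 0$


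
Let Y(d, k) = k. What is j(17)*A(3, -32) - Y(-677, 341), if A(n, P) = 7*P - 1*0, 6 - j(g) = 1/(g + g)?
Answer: -28533/17 ≈ -1678.4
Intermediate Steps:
j(g) = 6 - 1/(2*g) (j(g) = 6 - 1/(g + g) = 6 - 1/(2*g))
A(n, P) = 7*P (A(n, P) = 7*P + 0 = 7*P)
j(17)*A(3, -32) - Y(-677, 341) = (6 - ½/17)*(7*(-32)) - 1*341 = (6 - ½*1/17)*(-224) - 341 = (6 - 1/34)*(-224) - 341 = (203/34)*(-224) - 341 = -22736/17 - 341 = -28533/17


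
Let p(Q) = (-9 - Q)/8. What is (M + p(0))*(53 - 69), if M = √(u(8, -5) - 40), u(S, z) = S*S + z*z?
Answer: -94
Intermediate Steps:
u(S, z) = S² + z²
p(Q) = -9/8 - Q/8 (p(Q) = (-9 - Q)*(⅛) = -9/8 - Q/8)
M = 7 (M = √((8² + (-5)²) - 40) = √((64 + 25) - 40) = √(89 - 40) = √49 = 7)
(M + p(0))*(53 - 69) = (7 + (-9/8 - ⅛*0))*(53 - 69) = (7 + (-9/8 + 0))*(-16) = (7 - 9/8)*(-16) = (47/8)*(-16) = -94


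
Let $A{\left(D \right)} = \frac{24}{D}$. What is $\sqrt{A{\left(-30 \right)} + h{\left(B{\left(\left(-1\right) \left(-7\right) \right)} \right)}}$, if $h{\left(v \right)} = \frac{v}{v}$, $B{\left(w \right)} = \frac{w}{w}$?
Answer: $\frac{\sqrt{5}}{5} \approx 0.44721$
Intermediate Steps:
$B{\left(w \right)} = 1$
$h{\left(v \right)} = 1$
$\sqrt{A{\left(-30 \right)} + h{\left(B{\left(\left(-1\right) \left(-7\right) \right)} \right)}} = \sqrt{\frac{24}{-30} + 1} = \sqrt{24 \left(- \frac{1}{30}\right) + 1} = \sqrt{- \frac{4}{5} + 1} = \sqrt{\frac{1}{5}} = \frac{\sqrt{5}}{5}$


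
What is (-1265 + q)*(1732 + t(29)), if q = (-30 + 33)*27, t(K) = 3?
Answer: -2054240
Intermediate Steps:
q = 81 (q = 3*27 = 81)
(-1265 + q)*(1732 + t(29)) = (-1265 + 81)*(1732 + 3) = -1184*1735 = -2054240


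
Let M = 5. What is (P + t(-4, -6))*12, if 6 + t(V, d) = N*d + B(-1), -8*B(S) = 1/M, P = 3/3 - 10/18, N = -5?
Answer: 8791/30 ≈ 293.03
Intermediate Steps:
P = 4/9 (P = 3*(⅓) - 10*1/18 = 1 - 5/9 = 4/9 ≈ 0.44444)
B(S) = -1/40 (B(S) = -⅛/5 = -⅛*⅕ = -1/40)
t(V, d) = -241/40 - 5*d (t(V, d) = -6 + (-5*d - 1/40) = -6 + (-1/40 - 5*d) = -241/40 - 5*d)
(P + t(-4, -6))*12 = (4/9 + (-241/40 - 5*(-6)))*12 = (4/9 + (-241/40 + 30))*12 = (4/9 + 959/40)*12 = (8791/360)*12 = 8791/30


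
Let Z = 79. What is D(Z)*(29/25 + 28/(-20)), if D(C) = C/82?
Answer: -237/1025 ≈ -0.23122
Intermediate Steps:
D(C) = C/82 (D(C) = C*(1/82) = C/82)
D(Z)*(29/25 + 28/(-20)) = ((1/82)*79)*(29/25 + 28/(-20)) = 79*(29*(1/25) + 28*(-1/20))/82 = 79*(29/25 - 7/5)/82 = (79/82)*(-6/25) = -237/1025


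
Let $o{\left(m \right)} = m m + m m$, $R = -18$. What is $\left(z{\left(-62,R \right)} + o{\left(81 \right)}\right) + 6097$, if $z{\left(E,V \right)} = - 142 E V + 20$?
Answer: $-139233$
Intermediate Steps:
$o{\left(m \right)} = 2 m^{2}$ ($o{\left(m \right)} = m^{2} + m^{2} = 2 m^{2}$)
$z{\left(E,V \right)} = 20 - 142 E V$ ($z{\left(E,V \right)} = - 142 E V + 20 = 20 - 142 E V$)
$\left(z{\left(-62,R \right)} + o{\left(81 \right)}\right) + 6097 = \left(\left(20 - \left(-8804\right) \left(-18\right)\right) + 2 \cdot 81^{2}\right) + 6097 = \left(\left(20 - 158472\right) + 2 \cdot 6561\right) + 6097 = \left(-158452 + 13122\right) + 6097 = -145330 + 6097 = -139233$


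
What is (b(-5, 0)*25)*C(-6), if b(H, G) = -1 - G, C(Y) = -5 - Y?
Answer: -25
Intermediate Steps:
(b(-5, 0)*25)*C(-6) = ((-1 - 1*0)*25)*(-5 - 1*(-6)) = ((-1 + 0)*25)*(-5 + 6) = -1*25*1 = -25*1 = -25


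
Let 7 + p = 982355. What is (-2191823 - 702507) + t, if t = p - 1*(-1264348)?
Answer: -647634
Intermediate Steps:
p = 982348 (p = -7 + 982355 = 982348)
t = 2246696 (t = 982348 - 1*(-1264348) = 982348 + 1264348 = 2246696)
(-2191823 - 702507) + t = (-2191823 - 702507) + 2246696 = -2894330 + 2246696 = -647634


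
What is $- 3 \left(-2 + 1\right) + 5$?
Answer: $8$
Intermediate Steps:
$- 3 \left(-2 + 1\right) + 5 = \left(-3\right) \left(-1\right) + 5 = 3 + 5 = 8$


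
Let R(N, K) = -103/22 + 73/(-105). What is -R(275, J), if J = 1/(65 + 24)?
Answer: 12421/2310 ≈ 5.3771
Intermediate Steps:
J = 1/89 ≈ 0.011236
R(N, K) = -12421/2310 (R(N, K) = -103*1/22 + 73*(-1/105) = -103/22 - 73/105 = -12421/2310)
-R(275, J) = -1*(-12421/2310) = 12421/2310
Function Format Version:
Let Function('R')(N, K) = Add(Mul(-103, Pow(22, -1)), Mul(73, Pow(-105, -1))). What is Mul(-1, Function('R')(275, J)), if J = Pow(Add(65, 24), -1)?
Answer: Rational(12421, 2310) ≈ 5.3771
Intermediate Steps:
J = Rational(1, 89) (J = Pow(89, -1) = Rational(1, 89) ≈ 0.011236)
Function('R')(N, K) = Rational(-12421, 2310) (Function('R')(N, K) = Add(Mul(-103, Rational(1, 22)), Mul(73, Rational(-1, 105))) = Add(Rational(-103, 22), Rational(-73, 105)) = Rational(-12421, 2310))
Mul(-1, Function('R')(275, J)) = Mul(-1, Rational(-12421, 2310)) = Rational(12421, 2310)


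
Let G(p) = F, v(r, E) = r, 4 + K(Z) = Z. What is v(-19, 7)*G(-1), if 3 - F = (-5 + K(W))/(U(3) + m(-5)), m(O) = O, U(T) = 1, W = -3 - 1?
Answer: 19/4 ≈ 4.7500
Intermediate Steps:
W = -4
K(Z) = -4 + Z
F = -¼ (F = 3 - (-5 + (-4 - 4))/(1 - 5) = 3 - (-5 - 8)/(-4) = 3 - (-13)*(-1)/4 = 3 - 1*13/4 = 3 - 13/4 = -¼ ≈ -0.25000)
G(p) = -¼
v(-19, 7)*G(-1) = -19*(-¼) = 19/4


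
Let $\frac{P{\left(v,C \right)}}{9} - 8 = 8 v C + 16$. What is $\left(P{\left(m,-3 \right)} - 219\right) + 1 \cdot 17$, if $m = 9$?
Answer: $-1930$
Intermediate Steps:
$P{\left(v,C \right)} = 216 + 72 C v$ ($P{\left(v,C \right)} = 72 + 9 \left(8 v C + 16\right) = 72 + 9 \left(8 C v + 16\right) = 72 + 9 \left(16 + 8 C v\right) = 72 + \left(144 + 72 C v\right) = 216 + 72 C v$)
$\left(P{\left(m,-3 \right)} - 219\right) + 1 \cdot 17 = \left(\left(216 + 72 \left(-3\right) 9\right) - 219\right) + 1 \cdot 17 = \left(\left(216 - 1944\right) - 219\right) + 17 = \left(-1728 - 219\right) + 17 = -1947 + 17 = -1930$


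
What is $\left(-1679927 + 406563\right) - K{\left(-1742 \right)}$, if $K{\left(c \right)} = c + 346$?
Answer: $-1271968$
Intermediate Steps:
$K{\left(c \right)} = 346 + c$
$\left(-1679927 + 406563\right) - K{\left(-1742 \right)} = \left(-1679927 + 406563\right) - \left(346 - 1742\right) = -1273364 - -1396 = -1273364 + 1396 = -1271968$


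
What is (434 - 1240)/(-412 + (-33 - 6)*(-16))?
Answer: -403/106 ≈ -3.8019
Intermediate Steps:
(434 - 1240)/(-412 + (-33 - 6)*(-16)) = -806/(-412 - 39*(-16)) = -806/(-412 + 624) = -806/212 = -806*1/212 = -403/106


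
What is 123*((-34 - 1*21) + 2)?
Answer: -6519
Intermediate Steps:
123*((-34 - 1*21) + 2) = 123*((-34 - 21) + 2) = 123*(-55 + 2) = 123*(-53) = -6519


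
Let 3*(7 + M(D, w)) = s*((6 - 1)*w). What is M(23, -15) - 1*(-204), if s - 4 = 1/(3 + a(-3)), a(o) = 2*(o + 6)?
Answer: 848/9 ≈ 94.222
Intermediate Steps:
a(o) = 12 + 2*o (a(o) = 2*(6 + o) = 12 + 2*o)
s = 37/9 (s = 4 + 1/(3 + (12 + 2*(-3))) = 4 + 1/(3 + (12 - 6)) = 4 + 1/(3 + 6) = 4 + 1/9 = 4 + ⅑ = 37/9 ≈ 4.1111)
M(D, w) = -7 + 185*w/27 (M(D, w) = -7 + (37*((6 - 1)*w)/9)/3 = -7 + (37*(5*w)/9)/3 = -7 + (185*w/9)/3 = -7 + 185*w/27)
M(23, -15) - 1*(-204) = (-7 + (185/27)*(-15)) - 1*(-204) = (-7 - 925/9) + 204 = -988/9 + 204 = 848/9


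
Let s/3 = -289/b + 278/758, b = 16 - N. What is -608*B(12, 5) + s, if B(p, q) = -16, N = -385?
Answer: 1478290336/151979 ≈ 9726.9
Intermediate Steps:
b = 401 (b = 16 - 1*(-385) = 16 + 385 = 401)
s = -161376/151979 (s = 3*(-289/401 + 278/758) = 3*(-289*1/401 + 278*(1/758)) = 3*(-289/401 + 139/379) = 3*(-53792/151979) = -161376/151979 ≈ -1.0618)
-608*B(12, 5) + s = -608*(-16) - 161376/151979 = 9728 - 161376/151979 = 1478290336/151979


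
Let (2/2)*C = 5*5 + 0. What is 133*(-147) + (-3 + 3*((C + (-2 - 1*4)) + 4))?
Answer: -19485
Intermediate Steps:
C = 25 (C = 5*5 + 0 = 25 + 0 = 25)
133*(-147) + (-3 + 3*((C + (-2 - 1*4)) + 4)) = 133*(-147) + (-3 + 3*((25 + (-2 - 1*4)) + 4)) = -19551 + (-3 + 3*((25 + (-2 - 4)) + 4)) = -19551 + (-3 + 3*((25 - 6) + 4)) = -19551 + (-3 + 3*(19 + 4)) = -19551 + (-3 + 3*23) = -19551 + (-3 + 69) = -19551 + 66 = -19485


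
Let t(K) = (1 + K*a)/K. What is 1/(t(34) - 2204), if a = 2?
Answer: -34/74867 ≈ -0.00045414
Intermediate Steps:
t(K) = (1 + 2*K)/K (t(K) = (1 + K*2)/K = (1 + 2*K)/K)
1/(t(34) - 2204) = 1/((2 + 1/34) - 2204) = 1/(69/34 - 2204) = 1/(-74867/34) = -34/74867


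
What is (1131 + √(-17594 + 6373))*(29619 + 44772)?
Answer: 84136221 + 520737*I*√229 ≈ 8.4136e+7 + 7.8802e+6*I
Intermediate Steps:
(1131 + √(-17594 + 6373))*(29619 + 44772) = (1131 + √(-11221))*74391 = (1131 + 7*I*√229)*74391 = 84136221 + 520737*I*√229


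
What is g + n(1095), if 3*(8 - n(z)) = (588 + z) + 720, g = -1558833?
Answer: -1559626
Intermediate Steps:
n(z) = -428 - z/3 (n(z) = 8 - ((588 + z) + 720)/3 = 8 - (1308 + z)/3 = 8 + (-436 - z/3) = -428 - z/3)
g + n(1095) = -1558833 + (-428 - ⅓*1095) = -1558833 + (-428 - 365) = -1558833 - 793 = -1559626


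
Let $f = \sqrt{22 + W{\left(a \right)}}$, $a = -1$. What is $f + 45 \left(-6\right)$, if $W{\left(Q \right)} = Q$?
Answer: $-270 + \sqrt{21} \approx -265.42$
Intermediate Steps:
$f = \sqrt{21}$ ($f = \sqrt{22 - 1} = \sqrt{21} \approx 4.5826$)
$f + 45 \left(-6\right) = \sqrt{21} + 45 \left(-6\right) = \sqrt{21} - 270 = -270 + \sqrt{21}$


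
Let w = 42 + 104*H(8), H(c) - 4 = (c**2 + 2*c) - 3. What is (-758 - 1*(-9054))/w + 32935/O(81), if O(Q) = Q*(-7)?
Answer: -383927/6723 ≈ -57.107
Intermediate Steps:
H(c) = 1 + c**2 + 2*c (H(c) = 4 + ((c**2 + 2*c) - 3) = 4 + (-3 + c**2 + 2*c) = 1 + c**2 + 2*c)
w = 8466 (w = 42 + 104*(1 + 8**2 + 2*8) = 42 + 104*(1 + 64 + 16) = 42 + 104*81 = 42 + 8424 = 8466)
O(Q) = -7*Q
(-758 - 1*(-9054))/w + 32935/O(81) = (-758 - 1*(-9054))/8466 + 32935/((-7*81)) = (-758 + 9054)*(1/8466) + 32935/(-567) = 8296*(1/8466) + 32935*(-1/567) = 244/249 - 4705/81 = -383927/6723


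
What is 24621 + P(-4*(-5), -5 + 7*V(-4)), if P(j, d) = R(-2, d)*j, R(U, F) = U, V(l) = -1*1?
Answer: 24581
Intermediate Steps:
V(l) = -1
P(j, d) = -2*j
24621 + P(-4*(-5), -5 + 7*V(-4)) = 24621 - (-8)*(-5) = 24621 - 2*20 = 24621 - 40 = 24581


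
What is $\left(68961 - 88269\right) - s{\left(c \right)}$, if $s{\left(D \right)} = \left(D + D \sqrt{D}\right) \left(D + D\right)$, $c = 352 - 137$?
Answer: $-111758 - 92450 \sqrt{215} \approx -1.4673 \cdot 10^{6}$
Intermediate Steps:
$c = 215$
$s{\left(D \right)} = 2 D \left(D + D^{\frac{3}{2}}\right)$ ($s{\left(D \right)} = \left(D + D^{\frac{3}{2}}\right) 2 D = 2 D \left(D + D^{\frac{3}{2}}\right)$)
$\left(68961 - 88269\right) - s{\left(c \right)} = \left(68961 - 88269\right) - \left(2 \cdot 215^{2} + 2 \cdot 215^{\frac{5}{2}}\right) = \left(68961 - 88269\right) - \left(2 \cdot 46225 + 2 \cdot 46225 \sqrt{215}\right) = -19308 - \left(92450 + 92450 \sqrt{215}\right) = -111758 - 92450 \sqrt{215}$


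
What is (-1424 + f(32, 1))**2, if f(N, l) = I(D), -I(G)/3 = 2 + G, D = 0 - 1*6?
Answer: 1993744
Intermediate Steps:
D = -6 (D = 0 - 6 = -6)
I(G) = -6 - 3*G (I(G) = -3*(2 + G) = -6 - 3*G)
f(N, l) = 12 (f(N, l) = -6 - 3*(-6) = -6 + 18 = 12)
(-1424 + f(32, 1))**2 = (-1424 + 12)**2 = (-1412)**2 = 1993744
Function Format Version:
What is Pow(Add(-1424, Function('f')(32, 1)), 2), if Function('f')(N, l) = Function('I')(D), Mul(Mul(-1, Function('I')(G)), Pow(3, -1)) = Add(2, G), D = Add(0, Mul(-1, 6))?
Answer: 1993744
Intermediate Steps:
D = -6 (D = Add(0, -6) = -6)
Function('I')(G) = Add(-6, Mul(-3, G)) (Function('I')(G) = Mul(-3, Add(2, G)) = Add(-6, Mul(-3, G)))
Function('f')(N, l) = 12 (Function('f')(N, l) = Add(-6, Mul(-3, -6)) = Add(-6, 18) = 12)
Pow(Add(-1424, Function('f')(32, 1)), 2) = Pow(Add(-1424, 12), 2) = Pow(-1412, 2) = 1993744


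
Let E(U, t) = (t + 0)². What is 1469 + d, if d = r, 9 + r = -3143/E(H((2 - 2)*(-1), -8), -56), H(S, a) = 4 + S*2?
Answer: 653631/448 ≈ 1459.0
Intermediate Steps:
H(S, a) = 4 + 2*S
E(U, t) = t²
r = -4481/448 (r = -9 - 3143/((-56)²) = -9 - 3143/3136 = -9 - 3143*1/3136 = -9 - 449/448 = -4481/448 ≈ -10.002)
d = -4481/448 ≈ -10.002
1469 + d = 1469 - 4481/448 = 653631/448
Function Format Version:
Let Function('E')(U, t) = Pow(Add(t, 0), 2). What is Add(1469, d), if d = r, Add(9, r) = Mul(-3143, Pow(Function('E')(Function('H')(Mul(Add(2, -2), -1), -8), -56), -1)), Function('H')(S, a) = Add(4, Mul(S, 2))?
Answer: Rational(653631, 448) ≈ 1459.0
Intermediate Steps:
Function('H')(S, a) = Add(4, Mul(2, S))
Function('E')(U, t) = Pow(t, 2)
r = Rational(-4481, 448) (r = Add(-9, Mul(-3143, Pow(Pow(-56, 2), -1))) = Add(-9, Mul(-3143, Pow(3136, -1))) = Add(-9, Mul(-3143, Rational(1, 3136))) = Add(-9, Rational(-449, 448)) = Rational(-4481, 448) ≈ -10.002)
d = Rational(-4481, 448) ≈ -10.002
Add(1469, d) = Add(1469, Rational(-4481, 448)) = Rational(653631, 448)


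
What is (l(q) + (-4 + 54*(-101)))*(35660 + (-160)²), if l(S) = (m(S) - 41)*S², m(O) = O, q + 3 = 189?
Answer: 306971532120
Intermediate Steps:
q = 186 (q = -3 + 189 = 186)
l(S) = S²*(-41 + S) (l(S) = (S - 41)*S² = (-41 + S)*S² = S²*(-41 + S))
(l(q) + (-4 + 54*(-101)))*(35660 + (-160)²) = (186²*(-41 + 186) + (-4 + 54*(-101)))*(35660 + (-160)²) = (34596*145 + (-4 - 5454))*(35660 + 25600) = (5016420 - 5458)*61260 = 5010962*61260 = 306971532120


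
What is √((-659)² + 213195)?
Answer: 2*√161869 ≈ 804.66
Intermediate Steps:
√((-659)² + 213195) = √(434281 + 213195) = √647476 = 2*√161869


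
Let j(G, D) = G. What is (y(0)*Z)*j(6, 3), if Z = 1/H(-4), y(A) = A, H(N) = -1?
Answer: 0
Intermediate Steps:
Z = -1 (Z = 1/(-1) = -1)
(y(0)*Z)*j(6, 3) = (0*(-1))*6 = 0*6 = 0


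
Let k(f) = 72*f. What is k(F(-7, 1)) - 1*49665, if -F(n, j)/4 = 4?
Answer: -50817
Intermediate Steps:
F(n, j) = -16 (F(n, j) = -4*4 = -16)
k(F(-7, 1)) - 1*49665 = 72*(-16) - 1*49665 = -1152 - 49665 = -50817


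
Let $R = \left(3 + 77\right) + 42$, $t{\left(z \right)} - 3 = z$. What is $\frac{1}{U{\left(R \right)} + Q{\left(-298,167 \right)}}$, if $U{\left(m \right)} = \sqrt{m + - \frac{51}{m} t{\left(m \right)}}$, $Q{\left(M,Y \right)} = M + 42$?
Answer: $- \frac{31232}{7986883} - \frac{\sqrt{1038098}}{7986883} \approx -0.004038$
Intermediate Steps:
$t{\left(z \right)} = 3 + z$
$Q{\left(M,Y \right)} = 42 + M$
$R = 122$ ($R = 80 + 42 = 122$)
$U{\left(m \right)} = \sqrt{m - \frac{51 \left(3 + m\right)}{m}}$ ($U{\left(m \right)} = \sqrt{m + - \frac{51}{m} \left(3 + m\right)} = \sqrt{m - \frac{51 \left(3 + m\right)}{m}}$)
$\frac{1}{U{\left(R \right)} + Q{\left(-298,167 \right)}} = \frac{1}{\sqrt{-51 + 122 - \frac{153}{122}} + \left(42 - 298\right)} = \frac{1}{\sqrt{-51 + 122 - \frac{153}{122}} - 256} = \frac{1}{\sqrt{\frac{8509}{122}} - 256} = \frac{1}{\frac{\sqrt{1038098}}{122} - 256} = \frac{1}{-256 + \frac{\sqrt{1038098}}{122}}$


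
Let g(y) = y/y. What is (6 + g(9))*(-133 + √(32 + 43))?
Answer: -931 + 35*√3 ≈ -870.38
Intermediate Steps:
g(y) = 1
(6 + g(9))*(-133 + √(32 + 43)) = (6 + 1)*(-133 + √(32 + 43)) = 7*(-133 + √75) = 7*(-133 + 5*√3) = -931 + 35*√3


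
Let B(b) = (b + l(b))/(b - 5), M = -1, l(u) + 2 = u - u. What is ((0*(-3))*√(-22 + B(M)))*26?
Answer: 0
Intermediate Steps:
l(u) = -2 (l(u) = -2 + (u - u) = -2 + 0 = -2)
B(b) = (-2 + b)/(-5 + b) (B(b) = (b - 2)/(b - 5) = (-2 + b)/(-5 + b))
((0*(-3))*√(-22 + B(M)))*26 = ((0*(-3))*√(-22 + (-2 - 1)/(-5 - 1)))*26 = (0*√(-22 - 3/(-6)))*26 = (0*√(-22 - ⅙*(-3)))*26 = (0*√(-22 + ½))*26 = (0*√(-43/2))*26 = (0*(I*√86/2))*26 = 0*26 = 0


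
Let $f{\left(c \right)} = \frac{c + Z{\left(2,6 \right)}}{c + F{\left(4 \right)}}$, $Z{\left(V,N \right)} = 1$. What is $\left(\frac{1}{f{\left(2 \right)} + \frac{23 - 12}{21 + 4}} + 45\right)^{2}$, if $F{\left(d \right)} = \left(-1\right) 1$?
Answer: $\frac{15171025}{7396} \approx 2051.2$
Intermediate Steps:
$F{\left(d \right)} = -1$
$f{\left(c \right)} = \frac{1 + c}{-1 + c}$ ($f{\left(c \right)} = \frac{c + 1}{c - 1} = \frac{1 + c}{-1 + c}$)
$\left(\frac{1}{f{\left(2 \right)} + \frac{23 - 12}{21 + 4}} + 45\right)^{2} = \left(\frac{1}{\frac{1 + 2}{-1 + 2} + \frac{23 - 12}{21 + 4}} + 45\right)^{2} = \left(\frac{1}{1^{-1} \cdot 3 + \frac{11}{25}} + 45\right)^{2} = \left(\frac{1}{1 \cdot 3 + 11 \cdot \frac{1}{25}} + 45\right)^{2} = \left(\frac{1}{3 + \frac{11}{25}} + 45\right)^{2} = \left(\frac{1}{\frac{86}{25}} + 45\right)^{2} = \left(\frac{25}{86} + 45\right)^{2} = \left(\frac{3895}{86}\right)^{2} = \frac{15171025}{7396}$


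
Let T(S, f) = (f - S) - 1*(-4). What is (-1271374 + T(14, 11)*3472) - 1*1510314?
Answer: -2778216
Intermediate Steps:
T(S, f) = 4 + f - S (T(S, f) = (f - S) + 4 = 4 + f - S)
(-1271374 + T(14, 11)*3472) - 1*1510314 = (-1271374 + (4 + 11 - 1*14)*3472) - 1*1510314 = (-1271374 + (4 + 11 - 14)*3472) - 1510314 = (-1271374 + 1*3472) - 1510314 = (-1271374 + 3472) - 1510314 = -1267902 - 1510314 = -2778216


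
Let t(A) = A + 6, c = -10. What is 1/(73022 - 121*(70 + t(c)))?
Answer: 1/65036 ≈ 1.5376e-5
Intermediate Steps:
t(A) = 6 + A
1/(73022 - 121*(70 + t(c))) = 1/(73022 - 121*(70 + (6 - 10))) = 1/(73022 - 121*(70 - 4)) = 1/(73022 - 121*66) = 1/(73022 - 7986) = 1/65036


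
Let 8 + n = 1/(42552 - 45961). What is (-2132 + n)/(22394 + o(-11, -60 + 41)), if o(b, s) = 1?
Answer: -7295261/76344555 ≈ -0.095557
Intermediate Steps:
n = -27273/3409 (n = -8 + 1/(42552 - 45961) = -8 + 1/(-3409) = -8 - 1/3409 = -27273/3409 ≈ -8.0003)
(-2132 + n)/(22394 + o(-11, -60 + 41)) = (-2132 - 27273/3409)/(22394 + 1) = -7295261/3409/22395 = -7295261/3409*1/22395 = -7295261/76344555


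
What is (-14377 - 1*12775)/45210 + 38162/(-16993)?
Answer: -1093348978/384126765 ≈ -2.8463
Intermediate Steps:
(-14377 - 1*12775)/45210 + 38162/(-16993) = (-14377 - 12775)*(1/45210) + 38162*(-1/16993) = -27152*1/45210 - 38162/16993 = -13576/22605 - 38162/16993 = -1093348978/384126765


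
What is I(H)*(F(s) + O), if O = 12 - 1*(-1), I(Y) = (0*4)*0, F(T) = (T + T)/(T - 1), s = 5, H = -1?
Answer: 0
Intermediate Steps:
F(T) = 2*T/(-1 + T) (F(T) = (2*T)/(-1 + T) = 2*T/(-1 + T))
I(Y) = 0 (I(Y) = 0*0 = 0)
O = 13 (O = 12 + 1 = 13)
I(H)*(F(s) + O) = 0*(2*5/(-1 + 5) + 13) = 0*(2*5/4 + 13) = 0*(2*5*(1/4) + 13) = 0*(5/2 + 13) = 0*(31/2) = 0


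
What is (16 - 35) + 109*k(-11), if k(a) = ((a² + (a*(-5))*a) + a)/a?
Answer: 4886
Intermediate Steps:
k(a) = (a - 4*a²)/a (k(a) = ((a² + (-5*a)*a) + a)/a = ((a² - 5*a²) + a)/a = (-4*a² + a)/a = (a - 4*a²)/a)
(16 - 35) + 109*k(-11) = (16 - 35) + 109*(1 - 4*(-11)) = -19 + 109*(1 + 44) = -19 + 109*45 = -19 + 4905 = 4886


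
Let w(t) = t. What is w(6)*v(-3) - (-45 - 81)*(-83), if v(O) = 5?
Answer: -10428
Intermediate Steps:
w(6)*v(-3) - (-45 - 81)*(-83) = 6*5 - (-45 - 81)*(-83) = 30 - (-126)*(-83) = 30 - 1*10458 = 30 - 10458 = -10428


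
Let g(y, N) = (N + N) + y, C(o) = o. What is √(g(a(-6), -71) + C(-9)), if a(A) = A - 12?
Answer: 13*I ≈ 13.0*I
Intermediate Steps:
a(A) = -12 + A
g(y, N) = y + 2*N (g(y, N) = 2*N + y = y + 2*N)
√(g(a(-6), -71) + C(-9)) = √(((-12 - 6) + 2*(-71)) - 9) = √((-18 - 142) - 9) = √(-160 - 9) = √(-169) = 13*I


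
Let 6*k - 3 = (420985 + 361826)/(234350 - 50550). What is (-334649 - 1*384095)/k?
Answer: -264210294400/444737 ≈ -5.9408e+5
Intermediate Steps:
k = 444737/367600 (k = ½ + ((420985 + 361826)/(234350 - 50550))/6 = ½ + (782811/183800)/6 = ½ + (782811*(1/183800))/6 = ½ + (⅙)*(782811/183800) = ½ + 260937/367600 = 444737/367600 ≈ 1.2098)
(-334649 - 1*384095)/k = (-334649 - 1*384095)/(444737/367600) = (-334649 - 384095)*(367600/444737) = -718744*367600/444737 = -264210294400/444737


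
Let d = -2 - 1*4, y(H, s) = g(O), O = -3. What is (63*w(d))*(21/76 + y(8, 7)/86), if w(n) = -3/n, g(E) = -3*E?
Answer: 78435/6536 ≈ 12.000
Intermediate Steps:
y(H, s) = 9 (y(H, s) = -3*(-3) = 9)
d = -6 (d = -2 - 4 = -6)
(63*w(d))*(21/76 + y(8, 7)/86) = (63*(-3/(-6)))*(21/76 + 9/86) = (63*(-3*(-1/6)))*(21*(1/76) + 9*(1/86)) = (63*(1/2))*(21/76 + 9/86) = (63/2)*(1245/3268) = 78435/6536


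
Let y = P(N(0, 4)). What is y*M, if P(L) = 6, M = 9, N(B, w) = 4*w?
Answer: 54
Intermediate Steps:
y = 6
y*M = 6*9 = 54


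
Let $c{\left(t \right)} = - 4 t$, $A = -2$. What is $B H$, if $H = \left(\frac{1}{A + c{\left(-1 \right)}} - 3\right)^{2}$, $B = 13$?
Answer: $\frac{325}{4} \approx 81.25$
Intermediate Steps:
$H = \frac{25}{4}$ ($H = \left(\frac{1}{-2 - -4} - 3\right)^{2} = \left(\frac{1}{-2 + 4} - 3\right)^{2} = \left(\frac{1}{2} - 3\right)^{2} = \left(- \frac{5}{2}\right)^{2} = \frac{25}{4} \approx 6.25$)
$B H = 13 \cdot \frac{25}{4} = \frac{325}{4}$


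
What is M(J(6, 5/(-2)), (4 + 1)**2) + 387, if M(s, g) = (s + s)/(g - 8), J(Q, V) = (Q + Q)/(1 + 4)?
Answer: 32919/85 ≈ 387.28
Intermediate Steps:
J(Q, V) = 2*Q/5 (J(Q, V) = (2*Q)/5 = (2*Q)*(1/5) = 2*Q/5)
M(s, g) = 2*s/(-8 + g) (M(s, g) = (2*s)/(-8 + g) = 2*s/(-8 + g))
M(J(6, 5/(-2)), (4 + 1)**2) + 387 = 2*((2/5)*6)/(-8 + (4 + 1)**2) + 387 = 2*(12/5)/(-8 + 5**2) + 387 = 2*(12/5)/(-8 + 25) + 387 = 2*(12/5)/17 + 387 = 2*(12/5)*(1/17) + 387 = 24/85 + 387 = 32919/85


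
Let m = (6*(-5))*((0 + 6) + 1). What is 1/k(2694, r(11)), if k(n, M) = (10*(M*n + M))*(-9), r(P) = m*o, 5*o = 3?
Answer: 1/30561300 ≈ 3.2721e-8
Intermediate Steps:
o = 3/5 (o = (1/5)*3 = 3/5 ≈ 0.60000)
m = -210 (m = -30*(6 + 1) = -30*7 = -210)
r(P) = -126 (r(P) = -210*3/5 = -126)
k(n, M) = -90*M - 90*M*n (k(n, M) = (10*(M + M*n))*(-9) = (10*M + 10*M*n)*(-9) = -90*M - 90*M*n)
1/k(2694, r(11)) = 1/(-90*(-126)*(1 + 2694)) = 1/(-90*(-126)*2695) = 1/30561300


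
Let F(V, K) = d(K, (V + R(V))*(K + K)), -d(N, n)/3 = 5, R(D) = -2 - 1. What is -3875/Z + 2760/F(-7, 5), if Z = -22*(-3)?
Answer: -16019/66 ≈ -242.71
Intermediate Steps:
R(D) = -3
d(N, n) = -15 (d(N, n) = -3*5 = -15)
F(V, K) = -15
Z = 66
-3875/Z + 2760/F(-7, 5) = -3875/66 + 2760/(-15) = -3875*1/66 + 2760*(-1/15) = -3875/66 - 184 = -16019/66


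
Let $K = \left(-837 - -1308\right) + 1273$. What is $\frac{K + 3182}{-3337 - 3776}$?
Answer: $- \frac{1642}{2371} \approx -0.69253$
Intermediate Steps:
$K = 1744$ ($K = \left(-837 + 1308\right) + 1273 = 471 + 1273 = 1744$)
$\frac{K + 3182}{-3337 - 3776} = \frac{1744 + 3182}{-3337 - 3776} = \frac{4926}{-7113} = 4926 \left(- \frac{1}{7113}\right) = - \frac{1642}{2371}$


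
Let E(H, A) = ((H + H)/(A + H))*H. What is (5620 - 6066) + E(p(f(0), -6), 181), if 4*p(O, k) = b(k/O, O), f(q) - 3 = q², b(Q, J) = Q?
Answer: -161005/361 ≈ -446.00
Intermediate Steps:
f(q) = 3 + q²
p(O, k) = k/(4*O) (p(O, k) = (k/O)/4 = k/(4*O))
E(H, A) = 2*H²/(A + H) (E(H, A) = ((2*H)/(A + H))*H = (2*H/(A + H))*H = 2*H²/(A + H))
(5620 - 6066) + E(p(f(0), -6), 181) = (5620 - 6066) + 2*((¼)*(-6)/(3 + 0²))²/(181 + (¼)*(-6)/(3 + 0²)) = -446 + 2*((¼)*(-6)/(3 + 0))²/(181 + (¼)*(-6)/(3 + 0)) = -446 + 2*((¼)*(-6)/3)²/(181 + (¼)*(-6)/3) = -446 + 2*((¼)*(-6)*(⅓))²/(181 + (¼)*(-6)*(⅓)) = -446 + 2*(-½)²/(181 - ½) = -446 + 2*(¼)/(361/2) = -446 + 2*(¼)*(2/361) = -446 + 1/361 = -161005/361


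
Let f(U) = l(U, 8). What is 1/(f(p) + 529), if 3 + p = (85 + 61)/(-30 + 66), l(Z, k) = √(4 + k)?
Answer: 529/279829 - 2*√3/279829 ≈ 0.0018781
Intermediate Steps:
p = 19/18 (p = -3 + (85 + 61)/(-30 + 66) = -3 + 146/36 = -3 + 146*(1/36) = -3 + 73/18 = 19/18 ≈ 1.0556)
f(U) = 2*√3 (f(U) = √(4 + 8) = √12 = 2*√3)
1/(f(p) + 529) = 1/(2*√3 + 529) = 1/(529 + 2*√3)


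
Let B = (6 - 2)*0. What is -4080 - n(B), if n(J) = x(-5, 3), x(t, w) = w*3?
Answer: -4089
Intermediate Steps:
x(t, w) = 3*w
B = 0 (B = 4*0 = 0)
n(J) = 9 (n(J) = 3*3 = 9)
-4080 - n(B) = -4080 - 1*9 = -4080 - 9 = -4089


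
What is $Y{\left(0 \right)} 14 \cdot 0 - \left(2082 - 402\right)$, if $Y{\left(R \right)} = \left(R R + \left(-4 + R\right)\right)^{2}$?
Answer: $-1680$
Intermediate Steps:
$Y{\left(R \right)} = \left(-4 + R + R^{2}\right)^{2}$ ($Y{\left(R \right)} = \left(R^{2} + \left(-4 + R\right)\right)^{2} = \left(-4 + R + R^{2}\right)^{2}$)
$Y{\left(0 \right)} 14 \cdot 0 - \left(2082 - 402\right) = \left(-4 + 0 + 0^{2}\right)^{2} \cdot 14 \cdot 0 - \left(2082 - 402\right) = \left(-4 + 0 + 0\right)^{2} \cdot 14 \cdot 0 - 1680 = \left(-4\right)^{2} \cdot 14 \cdot 0 - 1680 = 16 \cdot 14 \cdot 0 - 1680 = 224 \cdot 0 - 1680 = 0 - 1680 = -1680$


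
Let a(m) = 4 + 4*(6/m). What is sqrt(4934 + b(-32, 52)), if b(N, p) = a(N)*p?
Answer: 27*sqrt(7) ≈ 71.435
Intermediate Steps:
a(m) = 4 + 24/m
b(N, p) = p*(4 + 24/N) (b(N, p) = (4 + 24/N)*p = p*(4 + 24/N))
sqrt(4934 + b(-32, 52)) = sqrt(4934 + 4*52*(6 - 32)/(-32)) = sqrt(4934 + 4*52*(-1/32)*(-26)) = sqrt(4934 + 169) = sqrt(5103) = 27*sqrt(7)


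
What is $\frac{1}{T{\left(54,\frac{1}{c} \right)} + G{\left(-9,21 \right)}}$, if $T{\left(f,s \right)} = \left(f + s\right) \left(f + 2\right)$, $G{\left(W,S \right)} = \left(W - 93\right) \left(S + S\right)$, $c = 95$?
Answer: $- \frac{95}{119644} \approx -0.00079402$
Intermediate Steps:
$G{\left(W,S \right)} = 2 S \left(-93 + W\right)$ ($G{\left(W,S \right)} = \left(-93 + W\right) 2 S = 2 S \left(-93 + W\right)$)
$T{\left(f,s \right)} = \left(2 + f\right) \left(f + s\right)$ ($T{\left(f,s \right)} = \left(f + s\right) \left(2 + f\right) = \left(2 + f\right) \left(f + s\right)$)
$\frac{1}{T{\left(54,\frac{1}{c} \right)} + G{\left(-9,21 \right)}} = \frac{1}{\left(54^{2} + 2 \cdot 54 + \frac{2}{95} + \frac{54}{95}\right) + 2 \cdot 21 \left(-93 - 9\right)} = \frac{1}{\left(2916 + 108 + 2 \cdot \frac{1}{95} + 54 \cdot \frac{1}{95}\right) + 2 \cdot 21 \left(-102\right)} = \frac{1}{\left(2916 + 108 + \frac{2}{95} + \frac{54}{95}\right) - 4284} = \frac{1}{\frac{287336}{95} - 4284} = \frac{1}{- \frac{119644}{95}} = - \frac{95}{119644}$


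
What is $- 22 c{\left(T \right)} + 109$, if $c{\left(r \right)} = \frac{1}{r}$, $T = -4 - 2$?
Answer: $\frac{338}{3} \approx 112.67$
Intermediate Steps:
$T = -6$ ($T = -4 - 2 = -6$)
$- 22 c{\left(T \right)} + 109 = - \frac{22}{-6} + 109 = \left(-22\right) \left(- \frac{1}{6}\right) + 109 = \frac{11}{3} + 109 = \frac{338}{3}$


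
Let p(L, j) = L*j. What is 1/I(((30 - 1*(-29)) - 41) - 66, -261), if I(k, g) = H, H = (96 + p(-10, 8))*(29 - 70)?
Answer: -1/656 ≈ -0.0015244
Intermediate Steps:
H = -656 (H = (96 - 10*8)*(29 - 70) = (96 - 80)*(-41) = 16*(-41) = -656)
I(k, g) = -656
1/I(((30 - 1*(-29)) - 41) - 66, -261) = 1/(-656) = -1/656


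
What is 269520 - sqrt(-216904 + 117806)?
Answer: 269520 - I*sqrt(99098) ≈ 2.6952e+5 - 314.8*I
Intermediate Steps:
269520 - sqrt(-216904 + 117806) = 269520 - sqrt(-99098) = 269520 - I*sqrt(99098)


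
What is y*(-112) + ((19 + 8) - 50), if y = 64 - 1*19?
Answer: -5063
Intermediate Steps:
y = 45 (y = 64 - 19 = 45)
y*(-112) + ((19 + 8) - 50) = 45*(-112) + ((19 + 8) - 50) = -5040 + (27 - 50) = -5040 - 23 = -5063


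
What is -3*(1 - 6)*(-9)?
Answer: -135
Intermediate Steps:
-3*(1 - 6)*(-9) = -3*(-5)*(-9) = 15*(-9) = -135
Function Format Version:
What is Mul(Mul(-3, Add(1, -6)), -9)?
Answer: -135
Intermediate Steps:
Mul(Mul(-3, Add(1, -6)), -9) = Mul(Mul(-3, -5), -9) = Mul(15, -9) = -135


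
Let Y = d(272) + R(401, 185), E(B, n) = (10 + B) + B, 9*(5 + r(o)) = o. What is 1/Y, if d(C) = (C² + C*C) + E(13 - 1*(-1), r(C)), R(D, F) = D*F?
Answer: 1/222191 ≈ 4.5006e-6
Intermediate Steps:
r(o) = -5 + o/9
E(B, n) = 10 + 2*B
d(C) = 38 + 2*C² (d(C) = (C² + C*C) + (10 + 2*(13 - 1*(-1))) = (C² + C²) + (10 + 2*(13 + 1)) = 2*C² + (10 + 2*14) = 2*C² + (10 + 28) = 2*C² + 38 = 38 + 2*C²)
Y = 222191 (Y = (38 + 2*272²) + 401*185 = (38 + 2*73984) + 74185 = (38 + 147968) + 74185 = 148006 + 74185 = 222191)
1/Y = 1/222191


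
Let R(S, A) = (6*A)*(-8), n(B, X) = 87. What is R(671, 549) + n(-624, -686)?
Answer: -26265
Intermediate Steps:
R(S, A) = -48*A
R(671, 549) + n(-624, -686) = -48*549 + 87 = -26352 + 87 = -26265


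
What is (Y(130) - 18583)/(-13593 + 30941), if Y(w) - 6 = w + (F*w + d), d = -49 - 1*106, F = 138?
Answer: -331/8674 ≈ -0.038160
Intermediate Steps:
d = -155 (d = -49 - 106 = -155)
Y(w) = -149 + 139*w (Y(w) = 6 + (w + (138*w - 155)) = 6 + (w + (-155 + 138*w)) = 6 + (-155 + 139*w) = -149 + 139*w)
(Y(130) - 18583)/(-13593 + 30941) = ((-149 + 139*130) - 18583)/(-13593 + 30941) = ((-149 + 18070) - 18583)/17348 = (17921 - 18583)*(1/17348) = -662*1/17348 = -331/8674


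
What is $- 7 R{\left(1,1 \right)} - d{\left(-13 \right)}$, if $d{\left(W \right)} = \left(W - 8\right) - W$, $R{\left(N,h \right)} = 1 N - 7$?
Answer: $50$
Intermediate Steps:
$R{\left(N,h \right)} = -7 + N$ ($R{\left(N,h \right)} = N - 7 = -7 + N$)
$d{\left(W \right)} = -8$ ($d{\left(W \right)} = \left(W - 8\right) - W = \left(-8 + W\right) - W = -8$)
$- 7 R{\left(1,1 \right)} - d{\left(-13 \right)} = - 7 \left(-7 + 1\right) - -8 = \left(-7\right) \left(-6\right) + 8 = 42 + 8 = 50$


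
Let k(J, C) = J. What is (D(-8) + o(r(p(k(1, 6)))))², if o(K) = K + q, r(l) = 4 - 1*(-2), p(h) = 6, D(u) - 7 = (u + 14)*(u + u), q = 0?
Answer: 6889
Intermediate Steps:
D(u) = 7 + 2*u*(14 + u) (D(u) = 7 + (u + 14)*(u + u) = 7 + (14 + u)*(2*u) = 7 + 2*u*(14 + u))
r(l) = 6 (r(l) = 4 + 2 = 6)
o(K) = K (o(K) = K + 0 = K)
(D(-8) + o(r(p(k(1, 6)))))² = ((7 + 2*(-8)² + 28*(-8)) + 6)² = ((7 + 2*64 - 224) + 6)² = ((7 + 128 - 224) + 6)² = (-89 + 6)² = (-83)² = 6889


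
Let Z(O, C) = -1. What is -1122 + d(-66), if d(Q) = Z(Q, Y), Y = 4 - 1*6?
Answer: -1123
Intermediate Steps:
Y = -2 (Y = 4 - 6 = -2)
d(Q) = -1
-1122 + d(-66) = -1122 - 1 = -1123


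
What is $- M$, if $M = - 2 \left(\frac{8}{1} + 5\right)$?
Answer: $26$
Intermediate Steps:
$M = -26$ ($M = - 2 \left(8 \cdot 1 + 5\right) = - 2 \left(8 + 5\right) = \left(-2\right) 13 = -26$)
$- M = \left(-1\right) \left(-26\right) = 26$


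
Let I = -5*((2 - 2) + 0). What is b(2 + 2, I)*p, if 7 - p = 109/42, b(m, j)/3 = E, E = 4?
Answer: 370/7 ≈ 52.857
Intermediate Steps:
I = 0 (I = -5*(0 + 0) = -5*0 = 0)
b(m, j) = 12 (b(m, j) = 3*4 = 12)
p = 185/42 (p = 7 - 109/42 = 185/42 ≈ 4.4048)
b(2 + 2, I)*p = 12*(185/42) = 370/7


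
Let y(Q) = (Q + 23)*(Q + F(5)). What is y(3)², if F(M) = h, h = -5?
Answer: 2704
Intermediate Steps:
F(M) = -5
y(Q) = (-5 + Q)*(23 + Q) (y(Q) = (Q + 23)*(Q - 5) = (23 + Q)*(-5 + Q) = (-5 + Q)*(23 + Q))
y(3)² = (-115 + 3² + 18*3)² = (-115 + 9 + 54)² = (-52)² = 2704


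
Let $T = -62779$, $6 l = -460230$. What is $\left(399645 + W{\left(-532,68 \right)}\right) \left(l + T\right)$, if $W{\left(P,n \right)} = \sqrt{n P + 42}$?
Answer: $-55744083180 - 139484 i \sqrt{36134} \approx -5.5744 \cdot 10^{10} - 2.6514 \cdot 10^{7} i$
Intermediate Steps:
$l = -76705$ ($l = \frac{1}{6} \left(-460230\right) = -76705$)
$W{\left(P,n \right)} = \sqrt{42 + P n}$ ($W{\left(P,n \right)} = \sqrt{P n + 42} = \sqrt{42 + P n}$)
$\left(399645 + W{\left(-532,68 \right)}\right) \left(l + T\right) = \left(399645 + \sqrt{42 - 36176}\right) \left(-76705 - 62779\right) = \left(399645 + \sqrt{42 - 36176}\right) \left(-139484\right) = \left(399645 + \sqrt{-36134}\right) \left(-139484\right) = \left(399645 + i \sqrt{36134}\right) \left(-139484\right) = -55744083180 - 139484 i \sqrt{36134}$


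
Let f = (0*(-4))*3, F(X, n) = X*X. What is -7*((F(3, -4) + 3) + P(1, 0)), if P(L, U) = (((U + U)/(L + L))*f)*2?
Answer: -84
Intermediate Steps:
F(X, n) = X²
f = 0 (f = 0*3 = 0)
P(L, U) = 0 (P(L, U) = (((U + U)/(L + L))*0)*2 = (((2*U)/((2*L)))*0)*2 = (((2*U)*(1/(2*L)))*0)*2 = ((U/L)*0)*2 = 0*2 = 0)
-7*((F(3, -4) + 3) + P(1, 0)) = -7*((3² + 3) + 0) = -7*((9 + 3) + 0) = -7*(12 + 0) = -7*12 = -84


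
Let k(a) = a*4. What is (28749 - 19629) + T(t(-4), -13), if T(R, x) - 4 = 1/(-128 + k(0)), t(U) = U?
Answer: 1167871/128 ≈ 9124.0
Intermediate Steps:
k(a) = 4*a
T(R, x) = 511/128 (T(R, x) = 4 + 1/(-128 + 4*0) = 4 + 1/(-128 + 0) = 4 + 1/(-128) = 4 - 1/128 = 511/128)
(28749 - 19629) + T(t(-4), -13) = (28749 - 19629) + 511/128 = 9120 + 511/128 = 1167871/128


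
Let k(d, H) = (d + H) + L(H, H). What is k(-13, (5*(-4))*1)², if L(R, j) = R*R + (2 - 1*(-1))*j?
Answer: 94249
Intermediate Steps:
L(R, j) = R² + 3*j (L(R, j) = R² + (2 + 1)*j = R² + 3*j)
k(d, H) = d + H² + 4*H (k(d, H) = (d + H) + (H² + 3*H) = (H + d) + (H² + 3*H) = d + H² + 4*H)
k(-13, (5*(-4))*1)² = (-13 + ((5*(-4))*1)² + 4*((5*(-4))*1))² = (-13 + (-20*1)² + 4*(-20*1))² = (-13 + (-20)² + 4*(-20))² = (-13 + 400 - 80)² = 307² = 94249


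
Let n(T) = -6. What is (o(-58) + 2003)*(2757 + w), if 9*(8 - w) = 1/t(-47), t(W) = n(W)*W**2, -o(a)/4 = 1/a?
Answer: 6386416791133/1153098 ≈ 5.5385e+6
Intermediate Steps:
o(a) = -4/a
t(W) = -6*W**2
w = 954289/119286 (w = 8 - 1/(9*((-6*(-47)**2))) = 8 - 1/(9*((-6*2209))) = 8 - 1/9/(-13254) = 8 - 1/9*(-1/13254) = 8 + 1/119286 = 954289/119286 ≈ 8.0000)
(o(-58) + 2003)*(2757 + w) = (-4/(-58) + 2003)*(2757 + 954289/119286) = (-4*(-1/58) + 2003)*(329825791/119286) = (2/29 + 2003)*(329825791/119286) = (58089/29)*(329825791/119286) = 6386416791133/1153098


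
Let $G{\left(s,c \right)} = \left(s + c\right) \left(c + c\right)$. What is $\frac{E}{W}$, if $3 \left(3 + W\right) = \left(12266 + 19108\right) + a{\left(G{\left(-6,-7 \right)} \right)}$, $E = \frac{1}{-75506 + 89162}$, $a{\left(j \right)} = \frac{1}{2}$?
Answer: $\frac{1}{142775756} \approx 7.004 \cdot 10^{-9}$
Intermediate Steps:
$G{\left(s,c \right)} = 2 c \left(c + s\right)$ ($G{\left(s,c \right)} = \left(c + s\right) 2 c = 2 c \left(c + s\right)$)
$a{\left(j \right)} = \frac{1}{2}$
$E = \frac{1}{13656} \approx 7.3228 \cdot 10^{-5}$
$W = \frac{62731}{6}$ ($W = -3 + \frac{\left(12266 + 19108\right) + \frac{1}{2}}{3} = -3 + \frac{31374 + \frac{1}{2}}{3} = -3 + \frac{1}{3} \cdot \frac{62749}{2} = -3 + \frac{62749}{6} = \frac{62731}{6} \approx 10455.0$)
$\frac{E}{W} = \frac{1}{13656 \cdot \frac{62731}{6}} = \frac{1}{13656} \cdot \frac{6}{62731} = \frac{1}{142775756}$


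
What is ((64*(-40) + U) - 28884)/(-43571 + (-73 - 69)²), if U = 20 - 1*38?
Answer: 31462/23407 ≈ 1.3441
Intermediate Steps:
U = -18 (U = 20 - 38 = -18)
((64*(-40) + U) - 28884)/(-43571 + (-73 - 69)²) = ((64*(-40) - 18) - 28884)/(-43571 + (-73 - 69)²) = ((-2560 - 18) - 28884)/(-43571 + (-142)²) = (-2578 - 28884)/(-43571 + 20164) = -31462/(-23407) = -31462*(-1/23407) = 31462/23407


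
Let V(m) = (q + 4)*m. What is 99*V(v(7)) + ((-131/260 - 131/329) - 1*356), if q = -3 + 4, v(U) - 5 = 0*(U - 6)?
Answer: 181182101/85540 ≈ 2118.1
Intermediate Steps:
v(U) = 5 (v(U) = 5 + 0*(U - 6) = 5 + 0*(-6 + U) = 5 + 0 = 5)
q = 1
V(m) = 5*m (V(m) = (1 + 4)*m = 5*m)
99*V(v(7)) + ((-131/260 - 131/329) - 1*356) = 99*(5*5) + ((-131/260 - 131/329) - 1*356) = 99*25 + ((-131*1/260 - 131*1/329) - 356) = 2475 + ((-131/260 - 131/329) - 356) = 2475 + (-77159/85540 - 356) = 2475 - 30529399/85540 = 181182101/85540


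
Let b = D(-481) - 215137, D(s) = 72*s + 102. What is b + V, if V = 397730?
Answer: 148063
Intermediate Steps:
D(s) = 102 + 72*s
b = -249667 (b = (102 + 72*(-481)) - 215137 = (102 - 34632) - 215137 = -34530 - 215137 = -249667)
b + V = -249667 + 397730 = 148063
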